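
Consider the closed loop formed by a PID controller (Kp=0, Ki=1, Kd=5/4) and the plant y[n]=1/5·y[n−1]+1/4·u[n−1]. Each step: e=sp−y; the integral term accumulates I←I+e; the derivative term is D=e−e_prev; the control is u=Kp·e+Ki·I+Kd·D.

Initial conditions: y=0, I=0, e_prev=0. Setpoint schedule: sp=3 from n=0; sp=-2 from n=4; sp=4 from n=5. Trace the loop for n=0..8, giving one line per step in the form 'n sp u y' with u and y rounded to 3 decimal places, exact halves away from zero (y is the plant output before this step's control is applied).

0 3 6.750 0.000
1 3 2.203 1.688
2 3 7.423 0.888
3 3 5.959 2.033
4 -2 -2.585 1.897
5 4 17.965 -0.267
6 4 1.442 4.438
7 4 14.062 1.248
8 4 7.163 3.765

(exact arithmetic carried between steps; '≈' marks a value shown rounded to 6 d.p. or computed from one; I and e_prev carry over from the previous line; the table rounds u and y to 3 d.p., halves away from zero)
n=0: y=0, sp=3, e=sp−y=3; I=3, D=e−e_prev=3; u=0·3+1·3+5/4·3=6.75; next y=1/5·0+1/4·6.75=1.6875
n=1: y=1.6875, sp=3, e=sp−y=1.3125; I=4.3125, D=e−e_prev=-1.6875; u=0·1.3125+1·4.3125+5/4·(-1.6875)=2.203125; next y=1/5·1.6875+1/4·2.203125≈0.888281
n=2: y≈0.888281, sp=3, e=sp−y≈2.111719; I≈6.424219, D=e−e_prev≈0.799219; u=0·2.111719+1·6.424219+5/4·0.799219≈7.423242; next y=1/5·0.888281+1/4·7.423242≈2.033467
n=3: y≈2.033467, sp=3, e=sp−y≈0.966533; I≈7.390752, D=e−e_prev≈-1.145186; u=0·0.966533+1·7.390752+5/4·(-1.145186)≈5.959270; next y=1/5·2.033467+1/4·5.959270≈1.896511
n=4: y≈1.896511, sp=-2, e=sp−y≈-3.896511; I≈3.494241, D=e−e_prev≈-4.863044; u=0·(-3.896511)+1·3.494241+5/4·(-4.863044)≈-2.584564; next y=1/5·1.896511+1/4·(-2.584564)≈-0.266839
n=5: y≈-0.266839, sp=4, e=sp−y≈4.266839; I≈7.761080, D=e−e_prev≈8.163350; u=0·4.266839+1·7.761080+5/4·8.163350≈17.965267; next y=1/5·(-0.266839)+1/4·17.965267≈4.437949
n=6: y≈4.437949, sp=4, e=sp−y≈-0.437949; I≈7.323131, D=e−e_prev≈-4.704788; u=0·(-0.437949)+1·7.323131+5/4·(-4.704788)≈1.442146; next y=1/5·4.437949+1/4·1.442146≈1.248126
n=7: y≈1.248126, sp=4, e=sp−y≈2.751874; I≈10.075005, D=e−e_prev≈3.189823; u=0·2.751874+1·10.075005+5/4·3.189823≈14.062283; next y=1/5·1.248126+1/4·14.062283≈3.765196
n=8: y≈3.765196, sp=4, e=sp−y≈0.234804; I≈10.309809, D=e−e_prev≈-2.517070; u=0·0.234804+1·10.309809+5/4·(-2.517070)≈7.163472; next y=1/5·3.765196+1/4·7.163472≈2.543907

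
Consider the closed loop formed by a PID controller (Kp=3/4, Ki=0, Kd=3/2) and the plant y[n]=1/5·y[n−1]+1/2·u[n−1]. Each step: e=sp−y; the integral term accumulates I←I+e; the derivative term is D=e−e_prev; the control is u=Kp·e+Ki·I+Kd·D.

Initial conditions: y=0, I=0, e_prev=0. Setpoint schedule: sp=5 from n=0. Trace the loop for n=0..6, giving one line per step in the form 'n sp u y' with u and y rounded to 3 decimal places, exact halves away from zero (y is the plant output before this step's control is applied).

0 5 11.250 0.000
1 5 -8.906 5.625
2 5 19.676 -3.328
3 5 -21.880 9.172
4 5 37.996 -9.105
5 5 -48.556 17.177
6 5 76.411 -20.843

(exact arithmetic carried between steps; '≈' marks a value shown rounded to 6 d.p. or computed from one; I and e_prev carry over from the previous line; the table rounds u and y to 3 d.p., halves away from zero)
n=0: y=0, sp=5, e=sp−y=5; I=5, D=e−e_prev=5; u=3/4·5+0·5+3/2·5=11.25; next y=1/5·0+1/2·11.25=5.625
n=1: y=5.625, sp=5, e=sp−y=-0.625; I=4.375, D=e−e_prev=-5.625; u=3/4·(-0.625)+0·4.375+3/2·(-5.625)=-8.90625; next y=1/5·5.625+1/2·(-8.90625)=-3.328125
n=2: y=-3.328125, sp=5, e=sp−y=8.328125; I=12.703125, D=e−e_prev=8.953125; u=3/4·8.328125+0·12.703125+3/2·8.953125≈19.675781; next y=1/5·(-3.328125)+1/2·19.675781≈9.172266
n=3: y≈9.172266, sp=5, e=sp−y≈-4.172266; I≈8.530859, D=e−e_prev≈-12.500391; u=3/4·(-4.172266)+0·8.530859+3/2·(-12.500391)≈-21.879785; next y=1/5·9.172266+1/2·(-21.879785)≈-9.105439
n=4: y≈-9.105439, sp=5, e=sp−y≈14.105439; I≈22.636299, D=e−e_prev≈18.277705; u=3/4·14.105439+0·22.636299+3/2·18.277705≈37.995637; next y=1/5·(-9.105439)+1/2·37.995637≈17.176731
n=5: y≈17.176731, sp=5, e=sp−y≈-12.176731; I≈10.459568, D=e−e_prev≈-26.282170; u=3/4·(-12.176731)+0·10.459568+3/2·(-26.282170)≈-48.555803; next y=1/5·17.176731+1/2·(-48.555803)≈-20.842555
n=6: y≈-20.842555, sp=5, e=sp−y≈25.842555; I≈36.302124, D=e−e_prev≈38.019286; u=3/4·25.842555+0·36.302124+3/2·38.019286≈76.410846; next y=1/5·(-20.842555)+1/2·76.410846≈34.036912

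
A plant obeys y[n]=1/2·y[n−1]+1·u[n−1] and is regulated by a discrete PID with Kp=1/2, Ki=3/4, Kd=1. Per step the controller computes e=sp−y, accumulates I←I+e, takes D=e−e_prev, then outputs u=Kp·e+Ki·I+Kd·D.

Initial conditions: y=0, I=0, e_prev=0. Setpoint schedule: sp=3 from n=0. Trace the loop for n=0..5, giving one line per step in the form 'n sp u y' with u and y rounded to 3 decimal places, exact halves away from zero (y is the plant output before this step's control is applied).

0 3 6.750 0.000
1 3 -9.188 6.750
2 3 23.016 -5.813
3 3 -41.262 20.109
4 3 87.290 -31.207
5 3 -169.882 71.687

(exact arithmetic carried between steps; '≈' marks a value shown rounded to 6 d.p. or computed from one; I and e_prev carry over from the previous line; the table rounds u and y to 3 d.p., halves away from zero)
n=0: y=0, sp=3, e=sp−y=3; I=3, D=e−e_prev=3; u=1/2·3+3/4·3+1·3=6.75; next y=1/2·0+1·6.75=6.75
n=1: y=6.75, sp=3, e=sp−y=-3.75; I=-0.75, D=e−e_prev=-6.75; u=1/2·(-3.75)+3/4·(-0.75)+1·(-6.75)=-9.1875; next y=1/2·6.75+1·(-9.1875)=-5.8125
n=2: y=-5.8125, sp=3, e=sp−y=8.8125; I=8.0625, D=e−e_prev=12.5625; u=1/2·8.8125+3/4·8.0625+1·12.5625=23.015625; next y=1/2·(-5.8125)+1·23.015625=20.109375
n=3: y=20.109375, sp=3, e=sp−y=-17.109375; I=-9.046875, D=e−e_prev=-25.921875; u=1/2·(-17.109375)+3/4·(-9.046875)+1·(-25.921875)≈-41.261719; next y=1/2·20.109375+1·(-41.261719)≈-31.207031
n=4: y≈-31.207031, sp=3, e=sp−y≈34.207031; I≈25.160156, D=e−e_prev≈51.316406; u=1/2·34.207031+3/4·25.160156+1·51.316406≈87.290039; next y=1/2·(-31.207031)+1·87.290039≈71.686523
n=5: y≈71.686523, sp=3, e=sp−y≈-68.686523; I≈-43.526367, D=e−e_prev≈-102.893555; u=1/2·(-68.686523)+3/4·(-43.526367)+1·(-102.893555)≈-169.881592; next y=1/2·71.686523+1·(-169.881592)≈-134.038330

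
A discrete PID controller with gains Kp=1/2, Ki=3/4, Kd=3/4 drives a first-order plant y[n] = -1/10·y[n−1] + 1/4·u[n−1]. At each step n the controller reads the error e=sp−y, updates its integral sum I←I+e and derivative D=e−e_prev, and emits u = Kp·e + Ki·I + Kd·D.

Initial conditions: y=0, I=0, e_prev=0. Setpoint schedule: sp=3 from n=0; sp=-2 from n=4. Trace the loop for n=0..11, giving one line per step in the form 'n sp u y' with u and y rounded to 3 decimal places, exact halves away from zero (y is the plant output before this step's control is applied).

0 3 6.000 0.000
1 3 3.000 1.500
2 3 7.050 0.600
3 3 5.970 1.703
4 -2 -1.470 1.322
5 -2 3.147 -0.500
6 -2 -2.017 0.837
7 -2 -0.293 -0.588
8 -2 -3.568 -0.014
9 -2 -2.875 -0.890
10 -2 -4.885 -0.630
11 -2 -4.660 -1.158

(exact arithmetic carried between steps; '≈' marks a value shown rounded to 6 d.p. or computed from one; I and e_prev carry over from the previous line; the table rounds u and y to 3 d.p., halves away from zero)
n=0: y=0, sp=3, e=sp−y=3; I=3, D=e−e_prev=3; u=1/2·3+3/4·3+3/4·3=6; next y=-1/10·0+1/4·6=1.5
n=1: y=1.5, sp=3, e=sp−y=1.5; I=4.5, D=e−e_prev=-1.5; u=1/2·1.5+3/4·4.5+3/4·(-1.5)=3; next y=-1/10·1.5+1/4·3=0.6
n=2: y=0.6, sp=3, e=sp−y=2.4; I=6.9, D=e−e_prev=0.9; u=1/2·2.4+3/4·6.9+3/4·0.9=7.05; next y=-1/10·0.6+1/4·7.05=1.7025
n=3: y=1.7025, sp=3, e=sp−y=1.2975; I=8.1975, D=e−e_prev=-1.1025; u=1/2·1.2975+3/4·8.1975+3/4·(-1.1025)=5.97; next y=-1/10·1.7025+1/4·5.97=1.32225
n=4: y=1.32225, sp=-2, e=sp−y=-3.32225; I=4.87525, D=e−e_prev=-4.61975; u=1/2·(-3.32225)+3/4·4.87525+3/4·(-4.61975)=-1.4695; next y=-1/10·1.32225+1/4·(-1.4695)=-0.4996
n=5: y=-0.4996, sp=-2, e=sp−y=-1.5004; I=3.37485, D=e−e_prev=1.82185; u=1/2·(-1.5004)+3/4·3.37485+3/4·1.82185=3.147325; next y=-1/10·(-0.4996)+1/4·3.147325≈0.836791
n=6: y≈0.836791, sp=-2, e=sp−y≈-2.836791; I≈0.538059, D=e−e_prev≈-1.336391; u=1/2·(-2.836791)+3/4·0.538059+3/4·(-1.336391)≈-2.017145; next y=-1/10·0.836791+1/4·(-2.017145)≈-0.587965
n=7: y≈-0.587965, sp=-2, e=sp−y≈-1.412035; I≈-0.873976, D=e−e_prev≈1.424757; u=1/2·(-1.412035)+3/4·(-0.873976)+3/4·1.424757≈-0.292932; next y=-1/10·(-0.587965)+1/4·(-0.292932)≈-0.014436
n=8: y≈-0.014436, sp=-2, e=sp−y≈-1.985564; I≈-2.859539, D=e−e_prev≈-0.573529; u=1/2·(-1.985564)+3/4·(-2.859539)+3/4·(-0.573529)≈-3.567583; next y=-1/10·(-0.014436)+1/4·(-3.567583)≈-0.890452
n=9: y≈-0.890452, sp=-2, e=sp−y≈-1.109548; I≈-3.969087, D=e−e_prev≈0.876016; u=1/2·(-1.109548)+3/4·(-3.969087)+3/4·0.876016≈-2.874578; next y=-1/10·(-0.890452)+1/4·(-2.874578)≈-0.629599
n=10: y≈-0.629599, sp=-2, e=sp−y≈-1.370401; I≈-5.339488, D=e−e_prev≈-0.260853; u=1/2·(-1.370401)+3/4·(-5.339488)+3/4·(-0.260853)≈-4.885456; next y=-1/10·(-0.629599)+1/4·(-4.885456)≈-1.158404
n=11: y≈-1.158404, sp=-2, e=sp−y≈-0.841596; I≈-6.181084, D=e−e_prev≈0.528805; u=1/2·(-0.841596)+3/4·(-6.181084)+3/4·0.528805≈-4.660007; next y=-1/10·(-1.158404)+1/4·(-4.660007)≈-1.049161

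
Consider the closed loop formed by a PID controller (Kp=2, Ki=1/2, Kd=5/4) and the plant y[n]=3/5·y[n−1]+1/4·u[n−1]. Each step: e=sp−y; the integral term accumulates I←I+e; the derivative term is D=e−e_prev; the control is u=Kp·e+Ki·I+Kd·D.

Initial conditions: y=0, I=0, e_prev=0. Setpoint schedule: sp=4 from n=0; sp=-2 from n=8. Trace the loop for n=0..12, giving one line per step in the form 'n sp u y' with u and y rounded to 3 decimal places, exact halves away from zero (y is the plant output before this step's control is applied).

0 4 15.000 0.000
1 4 -2.063 3.750
2 4 10.309 1.734
3 4 1.859 3.618
4 4 8.088 2.635
5 4 3.913 3.603
6 4 7.058 3.140
7 4 5.003 3.649
8 -2 -15.903 3.440
9 -2 8.685 -1.912
10 -2 -9.059 1.024
11 -2 3.128 -1.650
12 -2 -5.798 -0.208

(exact arithmetic carried between steps; '≈' marks a value shown rounded to 6 d.p. or computed from one; I and e_prev carry over from the previous line; the table rounds u and y to 3 d.p., halves away from zero)
n=0: y=0, sp=4, e=sp−y=4; I=4, D=e−e_prev=4; u=2·4+1/2·4+5/4·4=15; next y=3/5·0+1/4·15=3.75
n=1: y=3.75, sp=4, e=sp−y=0.25; I=4.25, D=e−e_prev=-3.75; u=2·0.25+1/2·4.25+5/4·(-3.75)=-2.0625; next y=3/5·3.75+1/4·(-2.0625)=1.734375
n=2: y=1.734375, sp=4, e=sp−y=2.265625; I=6.515625, D=e−e_prev=2.015625; u=2·2.265625+1/2·6.515625+5/4·2.015625≈10.308594; next y=3/5·1.734375+1/4·10.308594≈3.617773
n=3: y≈3.617773, sp=4, e=sp−y≈0.382227; I≈6.897852, D=e−e_prev≈-1.883398; u=2·0.382227+1/2·6.897852+5/4·(-1.883398)≈1.859131; next y=3/5·3.617773+1/4·1.859131≈2.635447
n=4: y≈2.635447, sp=4, e=sp−y≈1.364553; I≈8.262405, D=e−e_prev≈0.982327; u=2·1.364553+1/2·8.262405+5/4·0.982327≈8.088217; next y=3/5·2.635447+1/4·8.088217≈3.603322
n=5: y≈3.603322, sp=4, e=sp−y≈0.396678; I≈8.659082, D=e−e_prev≈-0.967876; u=2·0.396678+1/2·8.659082+5/4·(-0.967876)≈3.913052; next y=3/5·3.603322+1/4·3.913052≈3.140256
n=6: y≈3.140256, sp=4, e=sp−y≈0.859744; I≈9.518826, D=e−e_prev≈0.463066; u=2·0.859744+1/2·9.518826+5/4·0.463066≈7.057733; next y=3/5·3.140256+1/4·7.057733≈3.648587
n=7: y≈3.648587, sp=4, e=sp−y≈0.351413; I≈9.870239, D=e−e_prev≈-0.508331; u=2·0.351413+1/2·9.870239+5/4·(-0.508331)≈5.002532; next y=3/5·3.648587+1/4·5.002532≈3.439785
n=8: y≈3.439785, sp=-2, e=sp−y≈-5.439785; I≈4.430454, D=e−e_prev≈-5.791198; u=2·(-5.439785)+1/2·4.430454+5/4·(-5.791198)≈-15.903342; next y=3/5·3.439785+1/4·(-15.903342)≈-1.911964
n=9: y≈-1.911964, sp=-2, e=sp−y≈-0.088036; I≈4.342418, D=e−e_prev≈5.351749; u=2·(-0.088036)+1/2·4.342418+5/4·5.351749≈8.684824; next y=3/5·(-1.911964)+1/4·8.684824≈1.024028
n=10: y≈1.024028, sp=-2, e=sp−y≈-3.024028; I≈1.318390, D=e−e_prev≈-2.935992; u=2·(-3.024028)+1/2·1.318390+5/4·(-2.935992)≈-9.058850; next y=3/5·1.024028+1/4·(-9.058850)≈-1.650296
n=11: y≈-1.650296, sp=-2, e=sp−y≈-0.349704; I≈0.968686, D=e−e_prev≈2.674323; u=2·(-0.349704)+1/2·0.968686+5/4·2.674323≈3.127839; next y=3/5·(-1.650296)+1/4·3.127839≈-0.208218
n=12: y≈-0.208218, sp=-2, e=sp−y≈-1.791782; I≈-0.823096, D=e−e_prev≈-1.442078; u=2·(-1.791782)+1/2·(-0.823096)+5/4·(-1.442078)≈-5.797710; next y=3/5·(-0.208218)+1/4·(-5.797710)≈-1.574358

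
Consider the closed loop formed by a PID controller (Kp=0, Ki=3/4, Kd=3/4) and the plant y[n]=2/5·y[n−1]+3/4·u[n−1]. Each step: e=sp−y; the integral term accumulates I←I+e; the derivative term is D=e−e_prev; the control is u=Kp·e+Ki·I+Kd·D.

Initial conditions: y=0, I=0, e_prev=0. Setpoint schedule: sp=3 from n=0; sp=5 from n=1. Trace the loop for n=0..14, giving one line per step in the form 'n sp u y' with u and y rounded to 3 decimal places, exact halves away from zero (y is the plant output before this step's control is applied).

0 3 4.500 0.000
1 5 2.438 3.375
2 5 4.983 3.178
3 5 3.456 5.008
4 5 5.442 4.596
5 5 3.449 5.920
6 5 5.200 4.955
7 5 3.120 5.882
8 5 4.938 4.693
9 5 2.945 5.580
10 5 4.885 4.441
11 5 2.951 5.440
12 5 4.946 4.389
13 5 3.002 5.465
14 5 5.002 4.438

(exact arithmetic carried between steps; '≈' marks a value shown rounded to 6 d.p. or computed from one; I and e_prev carry over from the previous line; the table rounds u and y to 3 d.p., halves away from zero)
n=0: y=0, sp=3, e=sp−y=3; I=3, D=e−e_prev=3; u=0·3+3/4·3+3/4·3=4.5; next y=2/5·0+3/4·4.5=3.375
n=1: y=3.375, sp=5, e=sp−y=1.625; I=4.625, D=e−e_prev=-1.375; u=0·1.625+3/4·4.625+3/4·(-1.375)=2.4375; next y=2/5·3.375+3/4·2.4375=3.178125
n=2: y=3.178125, sp=5, e=sp−y=1.821875; I=6.446875, D=e−e_prev=0.196875; u=0·1.821875+3/4·6.446875+3/4·0.196875≈4.982813; next y=2/5·3.178125+3/4·4.982813≈5.008359
n=3: y≈5.008359, sp=5, e=sp−y≈-0.008359; I≈6.438516, D=e−e_prev≈-1.830234; u=0·(-0.008359)+3/4·6.438516+3/4·(-1.830234)≈3.456211; next y=2/5·5.008359+3/4·3.456211≈4.595502
n=4: y≈4.595502, sp=5, e=sp−y≈0.404498; I≈6.843014, D=e−e_prev≈0.412857; u=0·0.404498+3/4·6.843014+3/4·0.412857≈5.441903; next y=2/5·4.595502+3/4·5.441903≈5.919628
n=5: y≈5.919628, sp=5, e=sp−y≈-0.919628; I≈5.923385, D=e−e_prev≈-1.324126; u=0·(-0.919628)+3/4·5.923385+3/4·(-1.324126)≈3.449444; next y=2/5·5.919628+3/4·3.449444≈4.954935
n=6: y≈4.954935, sp=5, e=sp−y≈0.045065; I≈5.968451, D=e−e_prev≈0.964694; u=0·0.045065+3/4·5.968451+3/4·0.964694≈5.199858; next y=2/5·4.954935+3/4·5.199858≈5.881868
n=7: y≈5.881868, sp=5, e=sp−y≈-0.881868; I≈5.086583, D=e−e_prev≈-0.926933; u=0·(-0.881868)+3/4·5.086583+3/4·(-0.926933)≈3.119738; next y=2/5·5.881868+3/4·3.119738≈4.692550
n=8: y≈4.692550, sp=5, e=sp−y≈0.307450; I≈5.394033, D=e−e_prev≈1.189317; u=0·0.307450+3/4·5.394033+3/4·1.189317≈4.937513; next y=2/5·4.692550+3/4·4.937513≈5.580155
n=9: y≈5.580155, sp=5, e=sp−y≈-0.580155; I≈4.813878, D=e−e_prev≈-0.887604; u=0·(-0.580155)+3/4·4.813878+3/4·(-0.887604)≈2.944705; next y=2/5·5.580155+3/4·2.944705≈4.440591
n=10: y≈4.440591, sp=5, e=sp−y≈0.559409; I≈5.373287, D=e−e_prev≈1.139564; u=0·0.559409+3/4·5.373287+3/4·1.139564≈4.884638; next y=2/5·4.440591+3/4·4.884638≈5.439715
n=11: y≈5.439715, sp=5, e=sp−y≈-0.439715; I≈4.933572, D=e−e_prev≈-0.999124; u=0·(-0.439715)+3/4·4.933572+3/4·(-0.999124)≈2.950836; next y=2/5·5.439715+3/4·2.950836≈4.389013
n=12: y≈4.389013, sp=5, e=sp−y≈0.610987; I≈5.544559, D=e−e_prev≈1.050702; u=0·0.610987+3/4·5.544559+3/4·1.050702≈4.946446; next y=2/5·4.389013+3/4·4.946446≈5.465440
n=13: y≈5.465440, sp=5, e=sp−y≈-0.465440; I≈5.079120, D=e−e_prev≈-1.076427; u=0·(-0.465440)+3/4·5.079120+3/4·(-1.076427)≈3.002020; next y=2/5·5.465440+3/4·3.002020≈4.437691
n=14: y≈4.437691, sp=5, e=sp−y≈0.562309; I≈5.641429, D=e−e_prev≈1.027749; u=0·0.562309+3/4·5.641429+3/4·1.027749≈5.001883; next y=2/5·4.437691+3/4·5.001883≈5.526489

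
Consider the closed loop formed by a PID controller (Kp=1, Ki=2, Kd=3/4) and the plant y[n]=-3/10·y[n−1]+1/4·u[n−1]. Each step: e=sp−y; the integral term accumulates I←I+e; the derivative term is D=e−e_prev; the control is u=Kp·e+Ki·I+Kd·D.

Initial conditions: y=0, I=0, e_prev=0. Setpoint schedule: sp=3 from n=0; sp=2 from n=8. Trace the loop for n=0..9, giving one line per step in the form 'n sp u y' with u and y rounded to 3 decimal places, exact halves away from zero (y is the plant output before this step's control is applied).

0 3 11.250 0.000
1 3 4.453 2.813
2 3 16.474 0.270
3 3 5.897 4.038
4 3 20.803 0.263
5 3 5.226 5.122
6 3 24.696 -0.230
7 3 2.868 6.243
8 2 25.232 -1.156
9 2 -2.545 6.655

(exact arithmetic carried between steps; '≈' marks a value shown rounded to 6 d.p. or computed from one; I and e_prev carry over from the previous line; the table rounds u and y to 3 d.p., halves away from zero)
n=0: y=0, sp=3, e=sp−y=3; I=3, D=e−e_prev=3; u=1·3+2·3+3/4·3=11.25; next y=-3/10·0+1/4·11.25=2.8125
n=1: y=2.8125, sp=3, e=sp−y=0.1875; I=3.1875, D=e−e_prev=-2.8125; u=1·0.1875+2·3.1875+3/4·(-2.8125)=4.453125; next y=-3/10·2.8125+1/4·4.453125≈0.269531
n=2: y≈0.269531, sp=3, e=sp−y≈2.730469; I≈5.917969, D=e−e_prev≈2.542969; u=1·2.730469+2·5.917969+3/4·2.542969≈16.473633; next y=-3/10·0.269531+1/4·16.473633≈4.037549
n=3: y≈4.037549, sp=3, e=sp−y≈-1.037549; I≈4.880420, D=e−e_prev≈-3.768018; u=1·(-1.037549)+2·4.880420+3/4·(-3.768018)≈5.897278; next y=-3/10·4.037549+1/4·5.897278≈0.263055
n=4: y≈0.263055, sp=3, e=sp−y≈2.736945; I≈7.617365, D=e−e_prev≈3.774494; u=1·2.736945+2·7.617365+3/4·3.774494≈20.802546; next y=-3/10·0.263055+1/4·20.802546≈5.121720
n=5: y≈5.121720, sp=3, e=sp−y≈-2.121720; I≈5.495645, D=e−e_prev≈-4.858665; u=1·(-2.121720)+2·5.495645+3/4·(-4.858665)≈5.225571; next y=-3/10·5.121720+1/4·5.225571≈-0.230123
n=6: y≈-0.230123, sp=3, e=sp−y≈3.230123; I≈8.725768, D=e−e_prev≈5.351843; u=1·3.230123+2·8.725768+3/4·5.351843≈24.695542; next y=-3/10·(-0.230123)+1/4·24.695542≈6.242923
n=7: y≈6.242923, sp=3, e=sp−y≈-3.242923; I≈5.482846, D=e−e_prev≈-6.473046; u=1·(-3.242923)+2·5.482846+3/4·(-6.473046)≈2.867985; next y=-3/10·6.242923+1/4·2.867985≈-1.155881
n=8: y≈-1.155881, sp=2, e=sp−y≈3.155881; I≈8.638726, D=e−e_prev≈6.398803; u=1·3.155881+2·8.638726+3/4·6.398803≈25.232436; next y=-3/10·(-1.155881)+1/4·25.232436≈6.654873
n=9: y≈6.654873, sp=2, e=sp−y≈-4.654873; I≈3.983853, D=e−e_prev≈-7.810754; u=1·(-4.654873)+2·3.983853+3/4·(-7.810754)≈-2.545232; next y=-3/10·6.654873+1/4·(-2.545232)≈-2.632770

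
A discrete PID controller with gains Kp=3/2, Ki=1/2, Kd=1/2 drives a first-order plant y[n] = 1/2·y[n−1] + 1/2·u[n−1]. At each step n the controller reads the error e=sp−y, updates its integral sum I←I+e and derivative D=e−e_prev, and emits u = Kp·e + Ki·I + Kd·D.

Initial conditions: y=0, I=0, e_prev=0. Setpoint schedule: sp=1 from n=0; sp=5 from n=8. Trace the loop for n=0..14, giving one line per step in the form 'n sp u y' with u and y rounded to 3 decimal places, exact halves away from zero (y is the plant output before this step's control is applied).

(exact arithmetic carried between steps; '≈' marks a value shown rounded to 6 d.p. or computed from one; I and e_prev carry over from the previous line; the table rounds u and y to 3 d.p., halves away from zero)
n=0: y=0, sp=1, e=sp−y=1; I=1, D=e−e_prev=1; u=3/2·1+1/2·1+1/2·1=2.5; next y=1/2·0+1/2·2.5=1.25
n=1: y=1.25, sp=1, e=sp−y=-0.25; I=0.75, D=e−e_prev=-1.25; u=3/2·(-0.25)+1/2·0.75+1/2·(-1.25)=-0.625; next y=1/2·1.25+1/2·(-0.625)=0.3125
n=2: y=0.3125, sp=1, e=sp−y=0.6875; I=1.4375, D=e−e_prev=0.9375; u=3/2·0.6875+1/2·1.4375+1/2·0.9375=2.21875; next y=1/2·0.3125+1/2·2.21875=1.265625
n=3: y=1.265625, sp=1, e=sp−y=-0.265625; I=1.171875, D=e−e_prev=-0.953125; u=3/2·(-0.265625)+1/2·1.171875+1/2·(-0.953125)≈-0.289063; next y=1/2·1.265625+1/2·(-0.289063)≈0.488281
n=4: y≈0.488281, sp=1, e=sp−y≈0.511719; I≈1.683594, D=e−e_prev≈0.777344; u=3/2·0.511719+1/2·1.683594+1/2·0.777344≈1.998047; next y=1/2·0.488281+1/2·1.998047≈1.243164
n=5: y≈1.243164, sp=1, e=sp−y≈-0.243164; I≈1.440430, D=e−e_prev≈-0.754883; u=3/2·(-0.243164)+1/2·1.440430+1/2·(-0.754883)≈-0.021973; next y=1/2·1.243164+1/2·(-0.021973)≈0.610596
n=6: y≈0.610596, sp=1, e=sp−y≈0.389404; I≈1.829834, D=e−e_prev≈0.632568; u=3/2·0.389404+1/2·1.829834+1/2·0.632568≈1.815308; next y=1/2·0.610596+1/2·1.815308≈1.212952
n=7: y≈1.212952, sp=1, e=sp−y≈-0.212952; I≈1.616882, D=e−e_prev≈-0.602356; u=3/2·(-0.212952)+1/2·1.616882+1/2·(-0.602356)≈0.187836; next y=1/2·1.212952+1/2·0.187836≈0.700394
n=8: y≈0.700394, sp=5, e=sp−y≈4.299606; I≈5.916489, D=e−e_prev≈4.512558; u=3/2·4.299606+1/2·5.916489+1/2·4.512558≈11.663933; next y=1/2·0.700394+1/2·11.663933≈6.182163
n=9: y≈6.182163, sp=5, e=sp−y≈-1.182163; I≈4.734325, D=e−e_prev≈-5.481770; u=3/2·(-1.182163)+1/2·4.734325+1/2·(-5.481770)≈-2.146967; next y=1/2·6.182163+1/2·(-2.146967)≈2.017598
n=10: y≈2.017598, sp=5, e=sp−y≈2.982402; I≈7.716727, D=e−e_prev≈4.164565; u=3/2·2.982402+1/2·7.716727+1/2·4.164565≈10.414249; next y=1/2·2.017598+1/2·10.414249≈6.215924
n=11: y≈6.215924, sp=5, e=sp−y≈-1.215924; I≈6.500804, D=e−e_prev≈-4.198325; u=3/2·(-1.215924)+1/2·6.500804+1/2·(-4.198325)≈-0.672646; next y=1/2·6.215924+1/2·(-0.672646)≈2.771639
n=12: y≈2.771639, sp=5, e=sp−y≈2.228361; I≈8.729165, D=e−e_prev≈3.444285; u=3/2·2.228361+1/2·8.729165+1/2·3.444285≈9.429267; next y=1/2·2.771639+1/2·9.429267≈6.100453
n=13: y≈6.100453, sp=5, e=sp−y≈-1.100453; I≈7.628712, D=e−e_prev≈-3.328814; u=3/2·(-1.100453)+1/2·7.628712+1/2·(-3.328814)≈0.499270; next y=1/2·6.100453+1/2·0.499270≈3.299861
n=14: y≈3.299861, sp=5, e=sp−y≈1.700139; I≈9.328851, D=e−e_prev≈2.800591; u=3/2·1.700139+1/2·9.328851+1/2·2.800591≈8.614929; next y=1/2·3.299861+1/2·8.614929≈5.957395

0 1 2.500 0.000
1 1 -0.625 1.250
2 1 2.219 0.313
3 1 -0.289 1.266
4 1 1.998 0.488
5 1 -0.022 1.243
6 1 1.815 0.611
7 1 0.188 1.213
8 5 11.664 0.700
9 5 -2.147 6.182
10 5 10.414 2.018
11 5 -0.673 6.216
12 5 9.429 2.772
13 5 0.499 6.100
14 5 8.615 3.300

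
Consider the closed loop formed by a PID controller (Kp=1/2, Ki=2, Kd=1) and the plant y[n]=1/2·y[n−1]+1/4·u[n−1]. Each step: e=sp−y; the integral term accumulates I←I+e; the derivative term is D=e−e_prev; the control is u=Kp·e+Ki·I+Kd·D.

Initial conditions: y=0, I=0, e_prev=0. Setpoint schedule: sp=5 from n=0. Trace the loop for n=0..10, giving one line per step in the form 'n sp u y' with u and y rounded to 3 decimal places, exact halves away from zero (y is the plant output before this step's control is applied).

0 5 17.500 0.000
1 5 7.188 4.375
2 5 14.180 3.984
3 5 10.386 5.537
4 5 11.467 5.365
5 5 9.920 5.549
6 5 10.037 5.255
7 5 9.646 5.137
8 5 9.804 4.980
9 5 9.824 4.941
10 5 9.954 4.926

(exact arithmetic carried between steps; '≈' marks a value shown rounded to 6 d.p. or computed from one; I and e_prev carry over from the previous line; the table rounds u and y to 3 d.p., halves away from zero)
n=0: y=0, sp=5, e=sp−y=5; I=5, D=e−e_prev=5; u=1/2·5+2·5+1·5=17.5; next y=1/2·0+1/4·17.5=4.375
n=1: y=4.375, sp=5, e=sp−y=0.625; I=5.625, D=e−e_prev=-4.375; u=1/2·0.625+2·5.625+1·(-4.375)=7.1875; next y=1/2·4.375+1/4·7.1875=3.984375
n=2: y=3.984375, sp=5, e=sp−y=1.015625; I=6.640625, D=e−e_prev=0.390625; u=1/2·1.015625+2·6.640625+1·0.390625≈14.179688; next y=1/2·3.984375+1/4·14.179688≈5.537109
n=3: y≈5.537109, sp=5, e=sp−y≈-0.537109; I≈6.103516, D=e−e_prev≈-1.552734; u=1/2·(-0.537109)+2·6.103516+1·(-1.552734)≈10.385742; next y=1/2·5.537109+1/4·10.385742≈5.364990
n=4: y≈5.364990, sp=5, e=sp−y≈-0.364990; I≈5.738525, D=e−e_prev≈0.172119; u=1/2·(-0.364990)+2·5.738525+1·0.172119≈11.466675; next y=1/2·5.364990+1/4·11.466675≈5.549164
n=5: y≈5.549164, sp=5, e=sp−y≈-0.549164; I≈5.189362, D=e−e_prev≈-0.184174; u=1/2·(-0.549164)+2·5.189362+1·(-0.184174)≈9.919968; next y=1/2·5.549164+1/4·9.919968≈5.254574
n=6: y≈5.254574, sp=5, e=sp−y≈-0.254574; I≈4.934788, D=e−e_prev≈0.294590; u=1/2·(-0.254574)+2·4.934788+1·0.294590≈10.036879; next y=1/2·5.254574+1/4·10.036879≈5.136507
n=7: y≈5.136507, sp=5, e=sp−y≈-0.136507; I≈4.798281, D=e−e_prev≈0.118067; u=1/2·(-0.136507)+2·4.798281+1·0.118067≈9.646376; next y=1/2·5.136507+1/4·9.646376≈4.979847
n=8: y≈4.979847, sp=5, e=sp−y≈0.020153; I≈4.818434, D=e−e_prev≈0.156659; u=1/2·0.020153+2·4.818434+1·0.156659≈9.803603; next y=1/2·4.979847+1/4·9.803603≈4.940824
n=9: y≈4.940824, sp=5, e=sp−y≈0.059176; I≈4.877609, D=e−e_prev≈0.039023; u=1/2·0.059176+2·4.877609+1·0.039023≈9.823829; next y=1/2·4.940824+1/4·9.823829≈4.926370
n=10: y≈4.926370, sp=5, e=sp−y≈0.073630; I≈4.951240, D=e−e_prev≈0.014455; u=1/2·0.073630+2·4.951240+1·0.014455≈9.953750; next y=1/2·4.926370+1/4·9.953750≈4.951622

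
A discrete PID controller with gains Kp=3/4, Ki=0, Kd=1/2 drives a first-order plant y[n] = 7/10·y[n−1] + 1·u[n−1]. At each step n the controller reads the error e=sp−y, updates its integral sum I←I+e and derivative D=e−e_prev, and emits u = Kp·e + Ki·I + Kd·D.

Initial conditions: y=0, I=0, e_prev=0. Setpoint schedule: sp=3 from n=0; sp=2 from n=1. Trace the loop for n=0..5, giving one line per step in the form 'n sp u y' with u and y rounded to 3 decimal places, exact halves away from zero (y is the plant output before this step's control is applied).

(exact arithmetic carried between steps; '≈' marks a value shown rounded to 6 d.p. or computed from one; I and e_prev carry over from the previous line; the table rounds u and y to 3 d.p., halves away from zero)
n=0: y=0, sp=3, e=sp−y=3; I=3, D=e−e_prev=3; u=3/4·3+0·3+1/2·3=3.75; next y=7/10·0+1·3.75=3.75
n=1: y=3.75, sp=2, e=sp−y=-1.75; I=1.25, D=e−e_prev=-4.75; u=3/4·(-1.75)+0·1.25+1/2·(-4.75)=-3.6875; next y=7/10·3.75+1·(-3.6875)=-1.0625
n=2: y=-1.0625, sp=2, e=sp−y=3.0625; I=4.3125, D=e−e_prev=4.8125; u=3/4·3.0625+0·4.3125+1/2·4.8125=4.703125; next y=7/10·(-1.0625)+1·4.703125=3.959375
n=3: y=3.959375, sp=2, e=sp−y=-1.959375; I=2.353125, D=e−e_prev=-5.021875; u=3/4·(-1.959375)+0·2.353125+1/2·(-5.021875)≈-3.980469; next y=7/10·3.959375+1·(-3.980469)≈-1.208906
n=4: y≈-1.208906, sp=2, e=sp−y≈3.208906; I≈5.562031, D=e−e_prev≈5.168281; u=3/4·3.208906+0·5.562031+1/2·5.168281≈4.990820; next y=7/10·(-1.208906)+1·4.990820≈4.144586
n=5: y≈4.144586, sp=2, e=sp−y≈-2.144586; I≈3.417445, D=e−e_prev≈-5.353492; u=3/4·(-2.144586)+0·3.417445+1/2·(-5.353492)≈-4.285186; next y=7/10·4.144586+1·(-4.285186)≈-1.383975

0 3 3.750 0.000
1 2 -3.688 3.750
2 2 4.703 -1.063
3 2 -3.980 3.959
4 2 4.991 -1.209
5 2 -4.285 4.145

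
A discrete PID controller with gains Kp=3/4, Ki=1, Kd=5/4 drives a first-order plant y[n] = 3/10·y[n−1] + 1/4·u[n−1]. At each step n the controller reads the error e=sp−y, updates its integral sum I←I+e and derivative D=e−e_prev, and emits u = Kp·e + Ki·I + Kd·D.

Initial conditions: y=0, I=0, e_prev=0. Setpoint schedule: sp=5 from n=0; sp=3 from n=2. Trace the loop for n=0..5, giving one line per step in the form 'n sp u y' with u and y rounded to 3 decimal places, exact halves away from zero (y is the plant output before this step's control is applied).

(exact arithmetic carried between steps; '≈' marks a value shown rounded to 6 d.p. or computed from one; I and e_prev carry over from the previous line; the table rounds u and y to 3 d.p., halves away from zero)
n=0: y=0, sp=5, e=sp−y=5; I=5, D=e−e_prev=5; u=3/4·5+1·5+5/4·5=15; next y=3/10·0+1/4·15=3.75
n=1: y=3.75, sp=5, e=sp−y=1.25; I=6.25, D=e−e_prev=-3.75; u=3/4·1.25+1·6.25+5/4·(-3.75)=2.5; next y=3/10·3.75+1/4·2.5=1.75
n=2: y=1.75, sp=3, e=sp−y=1.25; I=7.5, D=e−e_prev=0; u=3/4·1.25+1·7.5+5/4·0=8.4375; next y=3/10·1.75+1/4·8.4375=2.634375
n=3: y=2.634375, sp=3, e=sp−y=0.365625; I=7.865625, D=e−e_prev=-0.884375; u=3/4·0.365625+1·7.865625+5/4·(-0.884375)=7.034375; next y=3/10·2.634375+1/4·7.034375≈2.548906
n=4: y≈2.548906, sp=3, e=sp−y≈0.451094; I≈8.316719, D=e−e_prev≈0.085469; u=3/4·0.451094+1·8.316719+5/4·0.085469≈8.761875; next y=3/10·2.548906+1/4·8.761875≈2.955141
n=5: y≈2.955141, sp=3, e=sp−y≈0.044859; I≈8.361578, D=e−e_prev≈-0.406234; u=3/4·0.044859+1·8.361578+5/4·(-0.406234)≈7.887430; next y=3/10·2.955141+1/4·7.887430≈2.858400

0 5 15.000 0.000
1 5 2.500 3.750
2 3 8.438 1.750
3 3 7.034 2.634
4 3 8.762 2.549
5 3 7.887 2.955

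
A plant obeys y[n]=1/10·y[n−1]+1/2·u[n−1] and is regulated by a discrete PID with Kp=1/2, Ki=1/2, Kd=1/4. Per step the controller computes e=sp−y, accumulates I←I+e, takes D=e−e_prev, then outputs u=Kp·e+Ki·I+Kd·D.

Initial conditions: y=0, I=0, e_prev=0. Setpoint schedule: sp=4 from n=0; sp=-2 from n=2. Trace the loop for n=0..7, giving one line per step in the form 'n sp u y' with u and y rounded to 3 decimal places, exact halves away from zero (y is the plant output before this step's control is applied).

0 4 5.000 0.000
1 4 2.875 2.500
2 -2 -2.234 1.688
3 -2 0.514 -0.948
4 -2 -2.059 0.162
5 -2 -1.393 -1.013
6 -2 -2.450 -0.798
7 -2 -2.364 -1.305

(exact arithmetic carried between steps; '≈' marks a value shown rounded to 6 d.p. or computed from one; I and e_prev carry over from the previous line; the table rounds u and y to 3 d.p., halves away from zero)
n=0: y=0, sp=4, e=sp−y=4; I=4, D=e−e_prev=4; u=1/2·4+1/2·4+1/4·4=5; next y=1/10·0+1/2·5=2.5
n=1: y=2.5, sp=4, e=sp−y=1.5; I=5.5, D=e−e_prev=-2.5; u=1/2·1.5+1/2·5.5+1/4·(-2.5)=2.875; next y=1/10·2.5+1/2·2.875=1.6875
n=2: y=1.6875, sp=-2, e=sp−y=-3.6875; I=1.8125, D=e−e_prev=-5.1875; u=1/2·(-3.6875)+1/2·1.8125+1/4·(-5.1875)=-2.234375; next y=1/10·1.6875+1/2·(-2.234375)≈-0.948438
n=3: y≈-0.948438, sp=-2, e=sp−y≈-1.051563; I≈0.760938, D=e−e_prev≈2.635938; u=1/2·(-1.051563)+1/2·0.760938+1/4·2.635938≈0.513672; next y=1/10·(-0.948438)+1/2·0.513672≈0.161992
n=4: y≈0.161992, sp=-2, e=sp−y≈-2.161992; I≈-1.401055, D=e−e_prev≈-1.110430; u=1/2·(-2.161992)+1/2·(-1.401055)+1/4·(-1.110430)≈-2.059131; next y=1/10·0.161992+1/2·(-2.059131)≈-1.013366
n=5: y≈-1.013366, sp=-2, e=sp−y≈-0.986634; I≈-2.387688, D=e−e_prev≈1.175358; u=1/2·(-0.986634)+1/2·(-2.387688)+1/4·1.175358≈-1.393322; next y=1/10·(-1.013366)+1/2·(-1.393322)≈-0.797997
n=6: y≈-0.797997, sp=-2, e=sp−y≈-1.202003; I≈-3.589691, D=e−e_prev≈-0.215369; u=1/2·(-1.202003)+1/2·(-3.589691)+1/4·(-0.215369)≈-2.449689; next y=1/10·(-0.797997)+1/2·(-2.449689)≈-1.304644
n=7: y≈-1.304644, sp=-2, e=sp−y≈-0.695356; I≈-4.285047, D=e−e_prev≈0.506647; u=1/2·(-0.695356)+1/2·(-4.285047)+1/4·0.506647≈-2.363540; next y=1/10·(-1.304644)+1/2·(-2.363540)≈-1.312234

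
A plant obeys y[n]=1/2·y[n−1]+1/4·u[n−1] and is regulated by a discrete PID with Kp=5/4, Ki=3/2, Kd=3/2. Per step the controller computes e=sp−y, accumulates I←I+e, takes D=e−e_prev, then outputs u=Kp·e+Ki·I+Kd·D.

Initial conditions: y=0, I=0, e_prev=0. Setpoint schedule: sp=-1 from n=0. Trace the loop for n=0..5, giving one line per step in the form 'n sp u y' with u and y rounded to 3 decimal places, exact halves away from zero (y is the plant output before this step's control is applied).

0 -1 -4.250 0.000
1 -1 0.266 -1.063
2 -1 -3.774 -0.465
3 -1 -0.658 -1.176
4 -1 -3.261 -0.753
5 -1 -1.131 -1.191

(exact arithmetic carried between steps; '≈' marks a value shown rounded to 6 d.p. or computed from one; I and e_prev carry over from the previous line; the table rounds u and y to 3 d.p., halves away from zero)
n=0: y=0, sp=-1, e=sp−y=-1; I=-1, D=e−e_prev=-1; u=5/4·(-1)+3/2·(-1)+3/2·(-1)=-4.25; next y=1/2·0+1/4·(-4.25)=-1.0625
n=1: y=-1.0625, sp=-1, e=sp−y=0.0625; I=-0.9375, D=e−e_prev=1.0625; u=5/4·0.0625+3/2·(-0.9375)+3/2·1.0625=0.265625; next y=1/2·(-1.0625)+1/4·0.265625≈-0.464844
n=2: y≈-0.464844, sp=-1, e=sp−y≈-0.535156; I≈-1.472656, D=e−e_prev≈-0.597656; u=5/4·(-0.535156)+3/2·(-1.472656)+3/2·(-0.597656)≈-3.774414; next y=1/2·(-0.464844)+1/4·(-3.774414)≈-1.176025
n=3: y≈-1.176025, sp=-1, e=sp−y≈0.176025; I≈-1.296631, D=e−e_prev≈0.711182; u=5/4·0.176025+3/2·(-1.296631)+3/2·0.711182≈-0.658142; next y=1/2·(-1.176025)+1/4·(-0.658142)≈-0.752548
n=4: y≈-0.752548, sp=-1, e=sp−y≈-0.247452; I≈-1.544083, D=e−e_prev≈-0.423477; u=5/4·(-0.247452)+3/2·(-1.544083)+3/2·(-0.423477)≈-3.260654; next y=1/2·(-0.752548)+1/4·(-3.260654)≈-1.191438
n=5: y≈-1.191438, sp=-1, e=sp−y≈0.191438; I≈-1.352645, D=e−e_prev≈0.438890; u=5/4·0.191438+3/2·(-1.352645)+3/2·0.438890≈-1.131336; next y=1/2·(-1.191438)+1/4·(-1.131336)≈-0.878553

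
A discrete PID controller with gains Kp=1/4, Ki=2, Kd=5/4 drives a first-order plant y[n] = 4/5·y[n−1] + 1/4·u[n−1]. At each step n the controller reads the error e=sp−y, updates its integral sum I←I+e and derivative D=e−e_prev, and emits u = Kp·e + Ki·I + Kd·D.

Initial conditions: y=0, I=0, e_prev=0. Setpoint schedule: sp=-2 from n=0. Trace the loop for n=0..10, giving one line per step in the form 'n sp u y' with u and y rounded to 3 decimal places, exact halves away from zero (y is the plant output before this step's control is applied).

(exact arithmetic carried between steps; '≈' marks a value shown rounded to 6 d.p. or computed from one; I and e_prev carry over from the previous line; the table rounds u and y to 3 d.p., halves away from zero)
n=0: y=0, sp=-2, e=sp−y=-2; I=-2, D=e−e_prev=-2; u=1/4·(-2)+2·(-2)+5/4·(-2)=-7; next y=4/5·0+1/4·(-7)=-1.75
n=1: y=-1.75, sp=-2, e=sp−y=-0.25; I=-2.25, D=e−e_prev=1.75; u=1/4·(-0.25)+2·(-2.25)+5/4·1.75=-2.375; next y=4/5·(-1.75)+1/4·(-2.375)=-1.99375
n=2: y=-1.99375, sp=-2, e=sp−y=-0.00625; I=-2.25625, D=e−e_prev=0.24375; u=1/4·(-0.00625)+2·(-2.25625)+5/4·0.24375=-4.209375; next y=4/5·(-1.99375)+1/4·(-4.209375)≈-2.647344
n=3: y≈-2.647344, sp=-2, e=sp−y≈0.647344; I≈-1.608906, D=e−e_prev≈0.653594; u=1/4·0.647344+2·(-1.608906)+5/4·0.653594≈-2.238984; next y=4/5·(-2.647344)+1/4·(-2.238984)≈-2.677621
n=4: y≈-2.677621, sp=-2, e=sp−y≈0.677621; I≈-0.931285, D=e−e_prev≈0.030277; u=1/4·0.677621+2·(-0.931285)+5/4·0.030277≈-1.655318; next y=4/5·(-2.677621)+1/4·(-1.655318)≈-2.555926
n=5: y≈-2.555926, sp=-2, e=sp−y≈0.555926; I≈-0.375359, D=e−e_prev≈-0.121695; u=1/4·0.555926+2·(-0.375359)+5/4·(-0.121695)≈-0.763854; next y=4/5·(-2.555926)+1/4·(-0.763854)≈-2.235705
n=6: y≈-2.235705, sp=-2, e=sp−y≈0.235705; I≈-0.139654, D=e−e_prev≈-0.320222; u=1/4·0.235705+2·(-0.139654)+5/4·(-0.320222)≈-0.620659; next y=4/5·(-2.235705)+1/4·(-0.620659)≈-1.943729
n=7: y≈-1.943729, sp=-2, e=sp−y≈-0.056271; I≈-0.195925, D=e−e_prev≈-0.291976; u=1/4·(-0.056271)+2·(-0.195925)+5/4·(-0.291976)≈-0.770889; next y=4/5·(-1.943729)+1/4·(-0.770889)≈-1.747705
n=8: y≈-1.747705, sp=-2, e=sp−y≈-0.252295; I≈-0.448220, D=e−e_prev≈-0.196023; u=1/4·(-0.252295)+2·(-0.448220)+5/4·(-0.196023)≈-1.204544; next y=4/5·(-1.747705)+1/4·(-1.204544)≈-1.699300
n=9: y≈-1.699300, sp=-2, e=sp−y≈-0.300700; I≈-0.748920, D=e−e_prev≈-0.048405; u=1/4·(-0.300700)+2·(-0.748920)+5/4·(-0.048405)≈-1.633522; next y=4/5·(-1.699300)+1/4·(-1.633522)≈-1.767821
n=10: y≈-1.767821, sp=-2, e=sp−y≈-0.232179; I≈-0.981100, D=e−e_prev≈0.068521; u=1/4·(-0.232179)+2·(-0.981100)+5/4·0.068521≈-1.934594; next y=4/5·(-1.767821)+1/4·(-1.934594)≈-1.897905

0 -2 -7.000 0.000
1 -2 -2.375 -1.750
2 -2 -4.209 -1.994
3 -2 -2.239 -2.647
4 -2 -1.655 -2.678
5 -2 -0.764 -2.556
6 -2 -0.621 -2.236
7 -2 -0.771 -1.944
8 -2 -1.205 -1.748
9 -2 -1.634 -1.699
10 -2 -1.935 -1.768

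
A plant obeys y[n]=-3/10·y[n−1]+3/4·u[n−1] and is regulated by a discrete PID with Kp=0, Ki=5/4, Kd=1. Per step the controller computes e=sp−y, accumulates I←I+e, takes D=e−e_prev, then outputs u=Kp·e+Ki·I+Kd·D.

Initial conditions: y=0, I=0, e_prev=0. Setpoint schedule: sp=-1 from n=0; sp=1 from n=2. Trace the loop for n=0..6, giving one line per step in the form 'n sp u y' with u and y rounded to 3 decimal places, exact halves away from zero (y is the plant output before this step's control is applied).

0 -1 -2.250 0.000
1 -1 1.297 -1.688
2 1 -2.156 1.479
3 1 6.376 -2.060
4 1 -10.124 5.400
5 1 24.715 -9.213
6 1 -45.786 21.300

(exact arithmetic carried between steps; '≈' marks a value shown rounded to 6 d.p. or computed from one; I and e_prev carry over from the previous line; the table rounds u and y to 3 d.p., halves away from zero)
n=0: y=0, sp=-1, e=sp−y=-1; I=-1, D=e−e_prev=-1; u=0·(-1)+5/4·(-1)+1·(-1)=-2.25; next y=-3/10·0+3/4·(-2.25)=-1.6875
n=1: y=-1.6875, sp=-1, e=sp−y=0.6875; I=-0.3125, D=e−e_prev=1.6875; u=0·0.6875+5/4·(-0.3125)+1·1.6875=1.296875; next y=-3/10·(-1.6875)+3/4·1.296875≈1.478906
n=2: y≈1.478906, sp=1, e=sp−y≈-0.478906; I≈-0.791406, D=e−e_prev≈-1.166406; u=0·(-0.478906)+5/4·(-0.791406)+1·(-1.166406)≈-2.155664; next y=-3/10·1.478906+3/4·(-2.155664)≈-2.060420
n=3: y≈-2.060420, sp=1, e=sp−y≈3.060420; I≈2.269014, D=e−e_prev≈3.539326; u=0·3.060420+5/4·2.269014+1·3.539326≈6.375593; next y=-3/10·(-2.060420)+3/4·6.375593≈5.399821
n=4: y≈5.399821, sp=1, e=sp−y≈-4.399821; I≈-2.130807, D=e−e_prev≈-7.460241; u=0·(-4.399821)+5/4·(-2.130807)+1·(-7.460241)≈-10.123750; next y=-3/10·5.399821+3/4·(-10.123750)≈-9.212759
n=5: y≈-9.212759, sp=1, e=sp−y≈10.212759; I≈8.081951, D=e−e_prev≈14.612580; u=0·10.212759+5/4·8.081951+1·14.612580≈24.715019; next y=-3/10·(-9.212759)+3/4·24.715019≈21.300092
n=6: y≈21.300092, sp=1, e=sp−y≈-20.300092; I≈-12.218140, D=e−e_prev≈-30.512851; u=0·(-20.300092)+5/4·(-12.218140)+1·(-30.512851)≈-45.785526; next y=-3/10·21.300092+3/4·(-45.785526)≈-40.729172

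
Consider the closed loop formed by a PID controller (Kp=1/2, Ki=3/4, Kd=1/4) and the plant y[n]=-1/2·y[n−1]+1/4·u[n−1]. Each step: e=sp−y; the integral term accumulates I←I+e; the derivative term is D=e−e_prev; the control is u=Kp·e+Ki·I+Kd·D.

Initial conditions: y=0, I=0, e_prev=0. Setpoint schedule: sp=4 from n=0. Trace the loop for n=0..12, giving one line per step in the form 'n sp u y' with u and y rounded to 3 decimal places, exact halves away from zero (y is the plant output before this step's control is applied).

(exact arithmetic carried between steps; '≈' marks a value shown rounded to 6 d.p. or computed from one; I and e_prev carry over from the previous line; the table rounds u and y to 3 d.p., halves away from zero)
n=0: y=0, sp=4, e=sp−y=4; I=4, D=e−e_prev=4; u=1/2·4+3/4·4+1/4·4=6; next y=-1/2·0+1/4·6=1.5
n=1: y=1.5, sp=4, e=sp−y=2.5; I=6.5, D=e−e_prev=-1.5; u=1/2·2.5+3/4·6.5+1/4·(-1.5)=5.75; next y=-1/2·1.5+1/4·5.75=0.6875
n=2: y=0.6875, sp=4, e=sp−y=3.3125; I=9.8125, D=e−e_prev=0.8125; u=1/2·3.3125+3/4·9.8125+1/4·0.8125=9.21875; next y=-1/2·0.6875+1/4·9.21875≈1.960938
n=3: y≈1.960938, sp=4, e=sp−y≈2.039063; I≈11.851563, D=e−e_prev≈-1.273438; u=1/2·2.039063+3/4·11.851563+1/4·(-1.273438)≈9.589844; next y=-1/2·1.960938+1/4·9.589844≈1.416992
n=4: y≈1.416992, sp=4, e=sp−y≈2.583008; I≈14.434570, D=e−e_prev≈0.543945; u=1/2·2.583008+3/4·14.434570+1/4·0.543945≈12.253418; next y=-1/2·1.416992+1/4·12.253418≈2.354858
n=5: y≈2.354858, sp=4, e=sp−y≈1.645142; I≈16.079712, D=e−e_prev≈-0.937866; u=1/2·1.645142+3/4·16.079712+1/4·(-0.937866)≈12.647888; next y=-1/2·2.354858+1/4·12.647888≈1.984543
n=6: y≈1.984543, sp=4, e=sp−y≈2.015457; I≈18.095169, D=e−e_prev≈0.370316; u=1/2·2.015457+3/4·18.095169+1/4·0.370316≈14.671684; next y=-1/2·1.984543+1/4·14.671684≈2.675650
n=7: y≈2.675650, sp=4, e=sp−y≈1.324350; I≈19.419519, D=e−e_prev≈-0.691107; u=1/2·1.324350+3/4·19.419519+1/4·(-0.691107)≈15.054038; next y=-1/2·2.675650+1/4·15.054038≈2.425685
n=8: y≈2.425685, sp=4, e=sp−y≈1.574315; I≈20.993835, D=e−e_prev≈0.249965; u=1/2·1.574315+3/4·20.993835+1/4·0.249965≈16.595025; next y=-1/2·2.425685+1/4·16.595025≈2.935914
n=9: y≈2.935914, sp=4, e=sp−y≈1.064086; I≈22.057921, D=e−e_prev≈-0.510229; u=1/2·1.064086+3/4·22.057921+1/4·(-0.510229)≈16.947926; next y=-1/2·2.935914+1/4·16.947926≈2.769025
n=10: y≈2.769025, sp=4, e=sp−y≈1.230975; I≈23.288896, D=e−e_prev≈0.166889; u=1/2·1.230975+3/4·23.288896+1/4·0.166889≈18.123882; next y=-1/2·2.769025+1/4·18.123882≈3.146458
n=11: y≈3.146458, sp=4, e=sp−y≈0.853542; I≈24.142438, D=e−e_prev≈-0.377434; u=1/2·0.853542+3/4·24.142438+1/4·(-0.377434)≈18.439241; next y=-1/2·3.146458+1/4·18.439241≈3.036581
n=12: y≈3.036581, sp=4, e=sp−y≈0.963419; I≈25.105857, D=e−e_prev≈0.109877; u=1/2·0.963419+3/4·25.105857+1/4·0.109877≈19.338571; next y=-1/2·3.036581+1/4·19.338571≈3.316352

0 4 6.000 0.000
1 4 5.750 1.500
2 4 9.219 0.688
3 4 9.590 1.961
4 4 12.253 1.417
5 4 12.648 2.355
6 4 14.672 1.985
7 4 15.054 2.676
8 4 16.595 2.426
9 4 16.948 2.936
10 4 18.124 2.769
11 4 18.439 3.146
12 4 19.339 3.037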